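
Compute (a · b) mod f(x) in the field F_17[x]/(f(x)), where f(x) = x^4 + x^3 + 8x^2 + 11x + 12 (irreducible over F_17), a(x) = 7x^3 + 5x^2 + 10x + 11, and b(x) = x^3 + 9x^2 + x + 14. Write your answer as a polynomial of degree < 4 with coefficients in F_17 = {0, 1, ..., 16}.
a · b ≡ 7x + 15 (mod f(x))

Multiply in F_17[x]: a(x)·b(x) = (7x^3 + 5x^2 + 10x + 11)·(x^3 + 9x^2 + x + 14) = 7x^6 + 11x^4 + 9x^2 + 15x + 1. This has degree ≥ 4, so divide by f(x) over F_17: 7x^6 + 11x^4 + 9x^2 + 15x + 1 = (7x^2 + 10x + 13)·(x^4 + x^3 + 8x^2 + 11x + 12) + (7x + 15). Hence a·b ≡ 7x + 15 (mod f). (F_17[x]/(f) is a field with 17^4 = 83521 elements since f is irreducible of degree 4.)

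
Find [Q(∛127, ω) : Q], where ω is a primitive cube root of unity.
[Q(∛127, ω) : Q] = 6

[Q(∛127):Q] = 3 (min poly x^3 - 127, irreducible since 127 is not a perfect cube). [Q(ω):Q] = 2 (min poly x^2 + x + 1). Since Q(∛127) ⊂ R and ω ∉ R, we have ω ∉ Q(∛127), so x^2 + x + 1 remains irreducible over Q(∛127) and [Q(∛127, ω) : Q(∛127)] = 2. By the tower law, [Q(∛127, ω) : Q] = 3 · 2 = 6. (In fact Q(∛127, ω) is the splitting field of x^3 - 127 over Q.)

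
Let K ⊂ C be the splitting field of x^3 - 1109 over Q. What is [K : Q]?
[K : Q] = 6

The roots of x^3 - 1109 are ∛1109, ω∛1109, ω^2∛1109 where ω = e^(2πi/3) is a primitive cube root of unity, so K = Q(∛1109, ω). Now [Q(∛1109):Q] = 3 (since 1109 is not a perfect cube, x^3 - 1109 is irreducible) and [Q(ω):Q] = 2. Both 2 and 3 divide [K:Q], and [K:Q] ≤ 3·2 = 6, so [K:Q] = 6. (Equivalently: Q(∛1109) ⊂ R but ω ∉ R, so [K : Q(∛1109)] = 2.)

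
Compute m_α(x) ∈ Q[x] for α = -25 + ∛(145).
m_α(x) = x^3 + 75x^2 + 1875x + 15480

Set β = α + 25 = ∛(145), so β^3 = 145. Then (α + 25)^3 - 145 = 0, i.e. α is a root of g(x) = (x + 25)^3 - 145 = x^3 + 75x^2 + 1875x + 15480. Since g(x) = h(x + 25) where h(x) = x^3 - 145, and h is irreducible over Q (because 145 is not a perfect cube, so h has no rational root, and a monic cubic with no rational root is irreducible), g is also irreducible (irreducibility is preserved under the substitution x → x + 25). Hence m_α(x) = x^3 + 75x^2 + 1875x + 15480.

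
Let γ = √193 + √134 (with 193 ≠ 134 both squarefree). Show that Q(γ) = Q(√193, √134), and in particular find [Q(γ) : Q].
[Q(γ) : Q] = 4 (equivalently, Q(γ) = Q(√193, √134))

Obviously Q(γ) ⊆ Q(√193, √134), and [Q(√193, √134):Q] = 4 (since 193, 134 are distinct squarefree integers > 1 with 25862 not a perfect square). To show equality we compute the minimal polynomial of γ. From γ = √193 + √134: γ^2 = 193 + 2√(25862) + 134 = 327 + 2√(25862), so γ^2 - 327 = 2√(25862); squaring, (γ^2 - 327)^2 = 4·25862, i.e. γ^4 - 654γ^2 + 106929 - 103448 = 0, i.e. γ^4 - 654γ^2 + 3481 = 0. So γ is a root of x^4 - 654x^2 + 3481. This polynomial is irreducible over Q: it has no rational root (each ±√193 ± √134 is irrational), and any factorization into two quadratics over Q would force √(25862) ∈ Q (pairing opposite roots) or √193, √134 ∈ Q (other pairings), all impossible. Hence [Q(γ):Q] = 4 = [Q(√193, √134):Q], so Q(γ) = Q(√193, √134).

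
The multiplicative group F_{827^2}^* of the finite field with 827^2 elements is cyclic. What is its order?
|F_{827^2}^*| = 683928

F_{827^2} has 827^2 = 683929 elements; its multiplicative group consists of all nonzero elements, so |F_{827^2}^*| = 683929 - 1 = 683928. (It is cyclic since any finite subgroup of the multiplicative group of a field is cyclic.)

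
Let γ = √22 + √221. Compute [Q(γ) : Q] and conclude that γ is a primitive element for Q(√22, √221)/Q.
[Q(γ) : Q] = 4 (equivalently, Q(γ) = Q(√22, √221))

Obviously Q(γ) ⊆ Q(√22, √221), and [Q(√22, √221):Q] = 4 (since 22, 221 are distinct squarefree integers > 1 with 4862 not a perfect square). To show equality we compute the minimal polynomial of γ. From γ = √22 + √221: γ^2 = 22 + 2√(4862) + 221 = 243 + 2√(4862), so γ^2 - 243 = 2√(4862); squaring, (γ^2 - 243)^2 = 4·4862, i.e. γ^4 - 486γ^2 + 59049 - 19448 = 0, i.e. γ^4 - 486γ^2 + 39601 = 0. So γ is a root of x^4 - 486x^2 + 39601. This polynomial is irreducible over Q: it has no rational root (each ±√22 ± √221 is irrational), and any factorization into two quadratics over Q would force √(4862) ∈ Q (pairing opposite roots) or √22, √221 ∈ Q (other pairings), all impossible. Hence [Q(γ):Q] = 4 = [Q(√22, √221):Q], so Q(γ) = Q(√22, √221).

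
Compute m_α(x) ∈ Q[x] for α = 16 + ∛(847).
m_α(x) = x^3 - 48x^2 + 768x - 4943

Set β = α - 16 = ∛(847), so β^3 = 847. Then (α - 16)^3 - 847 = 0, i.e. α is a root of g(x) = (x - 16)^3 - 847 = x^3 - 48x^2 + 768x - 4943. Since g(x) = h(x - 16) where h(x) = x^3 - 847, and h is irreducible over Q (because 847 is not a perfect cube, so h has no rational root, and a monic cubic with no rational root is irreducible), g is also irreducible (irreducibility is preserved under the substitution x → x - 16). Hence m_α(x) = x^3 - 48x^2 + 768x - 4943.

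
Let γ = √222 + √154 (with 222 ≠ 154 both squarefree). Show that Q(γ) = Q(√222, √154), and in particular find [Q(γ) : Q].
[Q(γ) : Q] = 4 (equivalently, Q(γ) = Q(√222, √154))

Obviously Q(γ) ⊆ Q(√222, √154), and [Q(√222, √154):Q] = 4 (since 222, 154 are distinct squarefree integers > 1 with 34188 not a perfect square). To show equality we compute the minimal polynomial of γ. From γ = √222 + √154: γ^2 = 222 + 2√(34188) + 154 = 376 + 2√(34188), so γ^2 - 376 = 2√(34188); squaring, (γ^2 - 376)^2 = 4·34188, i.e. γ^4 - 752γ^2 + 141376 - 136752 = 0, i.e. γ^4 - 752γ^2 + 4624 = 0. So γ is a root of x^4 - 752x^2 + 4624. This polynomial is irreducible over Q: it has no rational root (each ±√222 ± √154 is irrational), and any factorization into two quadratics over Q would force √(34188) ∈ Q (pairing opposite roots) or √222, √154 ∈ Q (other pairings), all impossible. Hence [Q(γ):Q] = 4 = [Q(√222, √154):Q], so Q(γ) = Q(√222, √154).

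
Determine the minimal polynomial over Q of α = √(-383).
m_α(x) = x^2 + 383

α satisfies α^2 + 383 = 0, so x^2 + 383 annihilates α. Since d = -383 is squarefree and ≠ 1, it is not a perfect square in Q, so x^2 + 383 has no rational root and is therefore irreducible over Q (a degree-2 polynomial over a field is irreducible iff it has no root). Hence m_α(x) = x^2 + 383.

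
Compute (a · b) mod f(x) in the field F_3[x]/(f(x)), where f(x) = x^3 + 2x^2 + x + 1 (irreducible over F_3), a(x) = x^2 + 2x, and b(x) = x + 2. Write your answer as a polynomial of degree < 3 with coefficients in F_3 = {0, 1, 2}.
a · b ≡ 2x^2 + 2 (mod f(x))

Multiply in F_3[x]: a(x)·b(x) = (x^2 + 2x)·(x + 2) = x^3 + x^2 + x. This has degree ≥ 3, so divide by f(x) over F_3: x^3 + x^2 + x = (1)·(x^3 + 2x^2 + x + 1) + (2x^2 + 2). Hence a·b ≡ 2x^2 + 2 (mod f). (F_3[x]/(f) is a field with 3^3 = 27 elements since f is irreducible of degree 3.)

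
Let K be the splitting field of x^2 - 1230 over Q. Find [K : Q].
[K : Q] = 2

f(x) = x^2 - 1230 factors as (x - √1230)(x + √1230). The splitting field is K = Q(√1230). Since 1230 is squarefree and > 1, it is not a perfect square, so x^2 - 1230 is irreducible over Q and [Q(√1230) : Q] = 2. Hence [K : Q] = 2.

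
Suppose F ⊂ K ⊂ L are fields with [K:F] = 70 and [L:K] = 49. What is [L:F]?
[L:F] = 3430

The tower law says that for any tower of field extensions F ⊂ K ⊂ L with finite degrees, [L:F] = [L:K] · [K:F]. Here this gives [L:F] = 49 · 70 = 3430.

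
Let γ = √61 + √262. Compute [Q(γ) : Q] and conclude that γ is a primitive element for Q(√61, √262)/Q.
[Q(γ) : Q] = 4 (equivalently, Q(γ) = Q(√61, √262))

Obviously Q(γ) ⊆ Q(√61, √262), and [Q(√61, √262):Q] = 4 (since 61, 262 are distinct squarefree integers > 1 with 15982 not a perfect square). To show equality we compute the minimal polynomial of γ. From γ = √61 + √262: γ^2 = 61 + 2√(15982) + 262 = 323 + 2√(15982), so γ^2 - 323 = 2√(15982); squaring, (γ^2 - 323)^2 = 4·15982, i.e. γ^4 - 646γ^2 + 104329 - 63928 = 0, i.e. γ^4 - 646γ^2 + 40401 = 0. So γ is a root of x^4 - 646x^2 + 40401. This polynomial is irreducible over Q: it has no rational root (each ±√61 ± √262 is irrational), and any factorization into two quadratics over Q would force √(15982) ∈ Q (pairing opposite roots) or √61, √262 ∈ Q (other pairings), all impossible. Hence [Q(γ):Q] = 4 = [Q(√61, √262):Q], so Q(γ) = Q(√61, √262).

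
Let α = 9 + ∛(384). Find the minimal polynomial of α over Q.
m_α(x) = x^3 - 27x^2 + 243x - 1113

Set β = α - 9 = ∛(384), so β^3 = 384. Then (α - 9)^3 - 384 = 0, i.e. α is a root of g(x) = (x - 9)^3 - 384 = x^3 - 27x^2 + 243x - 1113. Since g(x) = h(x - 9) where h(x) = x^3 - 384, and h is irreducible over Q (because 384 is not a perfect cube, so h has no rational root, and a monic cubic with no rational root is irreducible), g is also irreducible (irreducibility is preserved under the substitution x → x - 9). Hence m_α(x) = x^3 - 27x^2 + 243x - 1113.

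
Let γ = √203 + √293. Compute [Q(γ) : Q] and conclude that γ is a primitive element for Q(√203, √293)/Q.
[Q(γ) : Q] = 4 (equivalently, Q(γ) = Q(√203, √293))

Obviously Q(γ) ⊆ Q(√203, √293), and [Q(√203, √293):Q] = 4 (since 203, 293 are distinct squarefree integers > 1 with 59479 not a perfect square). To show equality we compute the minimal polynomial of γ. From γ = √203 + √293: γ^2 = 203 + 2√(59479) + 293 = 496 + 2√(59479), so γ^2 - 496 = 2√(59479); squaring, (γ^2 - 496)^2 = 4·59479, i.e. γ^4 - 992γ^2 + 246016 - 237916 = 0, i.e. γ^4 - 992γ^2 + 8100 = 0. So γ is a root of x^4 - 992x^2 + 8100. This polynomial is irreducible over Q: it has no rational root (each ±√203 ± √293 is irrational), and any factorization into two quadratics over Q would force √(59479) ∈ Q (pairing opposite roots) or √203, √293 ∈ Q (other pairings), all impossible. Hence [Q(γ):Q] = 4 = [Q(√203, √293):Q], so Q(γ) = Q(√203, √293).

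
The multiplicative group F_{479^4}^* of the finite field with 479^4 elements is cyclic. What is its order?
|F_{479^4}^*| = 52643172480

F_{479^4} has 479^4 = 52643172481 elements; its multiplicative group consists of all nonzero elements, so |F_{479^4}^*| = 52643172481 - 1 = 52643172480. (It is cyclic since any finite subgroup of the multiplicative group of a field is cyclic.)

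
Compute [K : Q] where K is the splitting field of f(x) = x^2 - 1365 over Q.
[K : Q] = 2

f(x) = x^2 - 1365 factors as (x - √1365)(x + √1365). The splitting field is K = Q(√1365). Since 1365 is squarefree and > 1, it is not a perfect square, so x^2 - 1365 is irreducible over Q and [Q(√1365) : Q] = 2. Hence [K : Q] = 2.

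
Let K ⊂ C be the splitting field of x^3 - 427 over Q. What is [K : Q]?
[K : Q] = 6

The roots of x^3 - 427 are ∛427, ω∛427, ω^2∛427 where ω = e^(2πi/3) is a primitive cube root of unity, so K = Q(∛427, ω). Now [Q(∛427):Q] = 3 (since 427 is not a perfect cube, x^3 - 427 is irreducible) and [Q(ω):Q] = 2. Both 2 and 3 divide [K:Q], and [K:Q] ≤ 3·2 = 6, so [K:Q] = 6. (Equivalently: Q(∛427) ⊂ R but ω ∉ R, so [K : Q(∛427)] = 2.)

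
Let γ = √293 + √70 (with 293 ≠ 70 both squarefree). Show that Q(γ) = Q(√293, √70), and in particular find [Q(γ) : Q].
[Q(γ) : Q] = 4 (equivalently, Q(γ) = Q(√293, √70))

Obviously Q(γ) ⊆ Q(√293, √70), and [Q(√293, √70):Q] = 4 (since 293, 70 are distinct squarefree integers > 1 with 20510 not a perfect square). To show equality we compute the minimal polynomial of γ. From γ = √293 + √70: γ^2 = 293 + 2√(20510) + 70 = 363 + 2√(20510), so γ^2 - 363 = 2√(20510); squaring, (γ^2 - 363)^2 = 4·20510, i.e. γ^4 - 726γ^2 + 131769 - 82040 = 0, i.e. γ^4 - 726γ^2 + 49729 = 0. So γ is a root of x^4 - 726x^2 + 49729. This polynomial is irreducible over Q: it has no rational root (each ±√293 ± √70 is irrational), and any factorization into two quadratics over Q would force √(20510) ∈ Q (pairing opposite roots) or √293, √70 ∈ Q (other pairings), all impossible. Hence [Q(γ):Q] = 4 = [Q(√293, √70):Q], so Q(γ) = Q(√293, √70).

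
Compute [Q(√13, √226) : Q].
[Q(√13, √226) : Q] = 4

[Q(√13):Q] = 2 (min poly x^2 - 13, irreducible since 13 is squarefree > 1). For the top step, suppose √226 ∈ Q(√13), say √226 = c + d√13 with c, d ∈ Q. Squaring: 226 = c^2 + 13d^2 + 2cd√13. Since √13 ∉ Q this forces 2cd = 0. If d = 0 then √226 = c ∈ Q, contradicting 226 squarefree > 1. If c = 0 then 226 = 13d^2, so 13·226 = (13d)^2 is a perfect square in Q — but 13·226 = 2938 is not a perfect square (since 13 and 226 are distinct squarefree integers). Contradiction. Hence √226 ∉ Q(√13), so x^2 - 226 stays irreducible over Q(√13) and [Q(√13, √226) : Q(√13)] = 2. By the tower law, [Q(√13, √226) : Q] = 2 · 2 = 4.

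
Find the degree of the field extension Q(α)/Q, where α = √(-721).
[Q(α):Q] = 2

[Q(α):Q] equals the degree of the minimal polynomial of α. Here α^2 = -721 and x^2 + 721 is irreducible (d = -721 is squarefree, ≠ 1, hence not a square), so deg(m_α) = 2. Thus [Q(α):Q] = 2.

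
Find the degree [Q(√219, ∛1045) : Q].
[Q(√219, ∛1045) : Q] = 6

Let L = Q(√219, ∛1045). Since Q(√219) ⊂ L and [Q(√219):Q] = 2, the tower law gives 2 | [L:Q]. Likewise Q(∛1045) ⊂ L with [Q(∛1045):Q] = 3 (because 1045 is not a perfect cube), so 3 | [L:Q]. As gcd(2,3) = 1, [L:Q] is divisible by 6. Conversely L is generated over Q by √219 and ∛1045, so [L:Q] ≤ 2·3 = 6. Therefore [Q(√219, ∛1045) : Q] = 6.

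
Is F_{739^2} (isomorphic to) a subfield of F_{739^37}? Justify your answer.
No: F_{739^2} is not a subfield of F_{739^37}

F_{p^m} embeds in F_{p^n} iff m | n. Here 2 ∤ 37 (since 37 = 18·2 + 1 with remainder 1 ≠ 0), so F_{739^2} is not a subfield of F_{739^37}. Equivalently: if it were, the tower law would give 2 = [F_{739^2}:F_739] dividing [F_{739^37}:F_739] = 37, contradiction.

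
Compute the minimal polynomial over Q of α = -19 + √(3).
m_α(x) = x^2 + 38x + 358

From α + 19 = √(3), squaring gives (α + 19)^2 = 3, i.e. α^2 + 38α + 361 = 3, so α^2 + 38α + 358 = 0. The discriminant of x^2 + 38x + 358 is (38)^2 - 4·(358) = 1444 - 1432 = 12, and 4·(3) is not a perfect square in Q since 3 is squarefree and ≠ 1. Hence x^2 + 38x + 358 is irreducible over Q and is the minimal polynomial of α.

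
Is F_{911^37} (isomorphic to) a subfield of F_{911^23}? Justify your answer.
No: F_{911^37} is not a subfield of F_{911^23}

F_{p^m} embeds in F_{p^n} iff m | n. Here 37 ∤ 23 (since 23 = 0·37 + 23 with remainder 23 ≠ 0), so F_{911^37} is not a subfield of F_{911^23}. Equivalently: if it were, the tower law would give 37 = [F_{911^37}:F_911] dividing [F_{911^23}:F_911] = 23, contradiction.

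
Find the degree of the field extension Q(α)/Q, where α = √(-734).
[Q(α):Q] = 2

[Q(α):Q] equals the degree of the minimal polynomial of α. Here α^2 = -734 and x^2 + 734 is irreducible (d = -734 is squarefree, ≠ 1, hence not a square), so deg(m_α) = 2. Thus [Q(α):Q] = 2.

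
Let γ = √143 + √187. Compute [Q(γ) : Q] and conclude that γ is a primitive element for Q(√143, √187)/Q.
[Q(γ) : Q] = 4 (equivalently, Q(γ) = Q(√143, √187))

Obviously Q(γ) ⊆ Q(√143, √187), and [Q(√143, √187):Q] = 4 (since 143, 187 are distinct squarefree integers > 1 with 26741 not a perfect square). To show equality we compute the minimal polynomial of γ. From γ = √143 + √187: γ^2 = 143 + 2√(26741) + 187 = 330 + 2√(26741), so γ^2 - 330 = 2√(26741); squaring, (γ^2 - 330)^2 = 4·26741, i.e. γ^4 - 660γ^2 + 108900 - 106964 = 0, i.e. γ^4 - 660γ^2 + 1936 = 0. So γ is a root of x^4 - 660x^2 + 1936. This polynomial is irreducible over Q: it has no rational root (each ±√143 ± √187 is irrational), and any factorization into two quadratics over Q would force √(26741) ∈ Q (pairing opposite roots) or √143, √187 ∈ Q (other pairings), all impossible. Hence [Q(γ):Q] = 4 = [Q(√143, √187):Q], so Q(γ) = Q(√143, √187).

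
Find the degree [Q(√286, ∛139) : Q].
[Q(√286, ∛139) : Q] = 6

Let L = Q(√286, ∛139). Since Q(√286) ⊂ L and [Q(√286):Q] = 2, the tower law gives 2 | [L:Q]. Likewise Q(∛139) ⊂ L with [Q(∛139):Q] = 3 (because 139 is not a perfect cube), so 3 | [L:Q]. As gcd(2,3) = 1, [L:Q] is divisible by 6. Conversely L is generated over Q by √286 and ∛139, so [L:Q] ≤ 2·3 = 6. Therefore [Q(√286, ∛139) : Q] = 6.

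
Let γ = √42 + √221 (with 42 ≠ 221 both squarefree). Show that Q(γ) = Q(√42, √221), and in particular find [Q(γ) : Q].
[Q(γ) : Q] = 4 (equivalently, Q(γ) = Q(√42, √221))

Obviously Q(γ) ⊆ Q(√42, √221), and [Q(√42, √221):Q] = 4 (since 42, 221 are distinct squarefree integers > 1 with 9282 not a perfect square). To show equality we compute the minimal polynomial of γ. From γ = √42 + √221: γ^2 = 42 + 2√(9282) + 221 = 263 + 2√(9282), so γ^2 - 263 = 2√(9282); squaring, (γ^2 - 263)^2 = 4·9282, i.e. γ^4 - 526γ^2 + 69169 - 37128 = 0, i.e. γ^4 - 526γ^2 + 32041 = 0. So γ is a root of x^4 - 526x^2 + 32041. This polynomial is irreducible over Q: it has no rational root (each ±√42 ± √221 is irrational), and any factorization into two quadratics over Q would force √(9282) ∈ Q (pairing opposite roots) or √42, √221 ∈ Q (other pairings), all impossible. Hence [Q(γ):Q] = 4 = [Q(√42, √221):Q], so Q(γ) = Q(√42, √221).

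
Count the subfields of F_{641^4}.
F_{641^4} has 3 subfields

The subfields of F_{p^n} are exactly the fields F_{p^d} for d | n (each is the fixed field of the unique index-d subgroup of Gal(F_{p^n}/F_p) ≅ Z/nZ). The divisors of n = 4 are {1, 2, 4}, giving 3 subfields: F_{641^1}, F_{641^2}, F_{641^4}.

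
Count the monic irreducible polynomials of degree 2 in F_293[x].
There are 42778 monic irreducible polynomials of degree 2 over F_293

Each element of F_{293^2} that lies in no proper subfield is a root of exactly one monic irreducible of degree 2 over F_293, and each such polynomial has 2 distinct roots in F_{293^2}. By Möbius inversion the count is N_293(2) = (1/2) Σ_{d|2} μ(2/d) · 293^d = (1/2)(μ(2)·293^1 + μ(1)·293^2) = 85556/2 = 42778.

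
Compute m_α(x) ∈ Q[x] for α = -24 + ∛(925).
m_α(x) = x^3 + 72x^2 + 1728x + 12899

Set β = α + 24 = ∛(925), so β^3 = 925. Then (α + 24)^3 - 925 = 0, i.e. α is a root of g(x) = (x + 24)^3 - 925 = x^3 + 72x^2 + 1728x + 12899. Since g(x) = h(x + 24) where h(x) = x^3 - 925, and h is irreducible over Q (because 925 is not a perfect cube, so h has no rational root, and a monic cubic with no rational root is irreducible), g is also irreducible (irreducibility is preserved under the substitution x → x + 24). Hence m_α(x) = x^3 + 72x^2 + 1728x + 12899.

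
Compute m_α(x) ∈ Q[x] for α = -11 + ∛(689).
m_α(x) = x^3 + 33x^2 + 363x + 642

Set β = α + 11 = ∛(689), so β^3 = 689. Then (α + 11)^3 - 689 = 0, i.e. α is a root of g(x) = (x + 11)^3 - 689 = x^3 + 33x^2 + 363x + 642. Since g(x) = h(x + 11) where h(x) = x^3 - 689, and h is irreducible over Q (because 689 is not a perfect cube, so h has no rational root, and a monic cubic with no rational root is irreducible), g is also irreducible (irreducibility is preserved under the substitution x → x + 11). Hence m_α(x) = x^3 + 33x^2 + 363x + 642.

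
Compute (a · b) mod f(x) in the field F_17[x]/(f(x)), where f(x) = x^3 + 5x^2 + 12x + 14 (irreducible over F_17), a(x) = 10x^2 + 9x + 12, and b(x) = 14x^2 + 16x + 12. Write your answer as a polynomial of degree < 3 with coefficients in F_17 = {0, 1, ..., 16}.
a · b ≡ 6x^2 + 10x + 7 (mod f(x))

Multiply in F_17[x]: a(x)·b(x) = (10x^2 + 9x + 12)·(14x^2 + 16x + 12) = 4x^4 + 14x^3 + 7x^2 + 11x + 8. This has degree ≥ 3, so divide by f(x) over F_17: 4x^4 + 14x^3 + 7x^2 + 11x + 8 = (4x + 11)·(x^3 + 5x^2 + 12x + 14) + (6x^2 + 10x + 7). Hence a·b ≡ 6x^2 + 10x + 7 (mod f). (F_17[x]/(f) is a field with 17^3 = 4913 elements since f is irreducible of degree 3.)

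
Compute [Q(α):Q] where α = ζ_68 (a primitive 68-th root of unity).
[Q(α):Q] = 32

The minimal polynomial of ζ_68 over Q is the 68-th cyclotomic polynomial Φ_68(x), which is irreducible over Q and has degree φ(68) = 32. Hence [Q(α):Q] = φ(68) = 32.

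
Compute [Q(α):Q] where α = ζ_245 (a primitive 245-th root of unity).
[Q(α):Q] = 168

The minimal polynomial of ζ_245 over Q is the 245-th cyclotomic polynomial Φ_245(x), which is irreducible over Q and has degree φ(245) = 168. Hence [Q(α):Q] = φ(245) = 168.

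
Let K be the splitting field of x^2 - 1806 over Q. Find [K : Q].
[K : Q] = 2

f(x) = x^2 - 1806 factors as (x - √1806)(x + √1806). The splitting field is K = Q(√1806). Since 1806 is squarefree and > 1, it is not a perfect square, so x^2 - 1806 is irreducible over Q and [Q(√1806) : Q] = 2. Hence [K : Q] = 2.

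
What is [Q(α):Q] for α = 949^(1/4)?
[Q(α):Q] = 4

α is a root of x^4 - 949. By Eisenstein's criterion at the prime p = 13 (which divides the constant term 949 but p^2 = 169 does not, since 949 is squarefree), x^4 - 949 is irreducible over Q. Hence [Q(α):Q] = 4.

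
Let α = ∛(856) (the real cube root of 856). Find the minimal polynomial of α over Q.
m_α(x) = x^3 - 856

α satisfies α^3 = 856, so x^3 - 856 annihilates α. By the rational root test, a rational root p/q (in lowest terms) of x^3 - 856 would satisfy p^3 = 856 q^3, forcing q = 1 and p^3 = 856; but 856 is not a perfect cube, contradiction. A monic cubic over Q with no rational root is irreducible (any nontrivial factorization would include a linear factor). Hence x^3 - 856 is the minimal polynomial of α, and in particular [Q(α):Q] = 3.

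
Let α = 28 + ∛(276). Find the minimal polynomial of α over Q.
m_α(x) = x^3 - 84x^2 + 2352x - 22228

Set β = α - 28 = ∛(276), so β^3 = 276. Then (α - 28)^3 - 276 = 0, i.e. α is a root of g(x) = (x - 28)^3 - 276 = x^3 - 84x^2 + 2352x - 22228. Since g(x) = h(x - 28) where h(x) = x^3 - 276, and h is irreducible over Q (because 276 is not a perfect cube, so h has no rational root, and a monic cubic with no rational root is irreducible), g is also irreducible (irreducibility is preserved under the substitution x → x - 28). Hence m_α(x) = x^3 - 84x^2 + 2352x - 22228.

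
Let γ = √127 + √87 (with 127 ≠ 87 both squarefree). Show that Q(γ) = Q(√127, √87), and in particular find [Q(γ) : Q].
[Q(γ) : Q] = 4 (equivalently, Q(γ) = Q(√127, √87))

Obviously Q(γ) ⊆ Q(√127, √87), and [Q(√127, √87):Q] = 4 (since 127, 87 are distinct squarefree integers > 1 with 11049 not a perfect square). To show equality we compute the minimal polynomial of γ. From γ = √127 + √87: γ^2 = 127 + 2√(11049) + 87 = 214 + 2√(11049), so γ^2 - 214 = 2√(11049); squaring, (γ^2 - 214)^2 = 4·11049, i.e. γ^4 - 428γ^2 + 45796 - 44196 = 0, i.e. γ^4 - 428γ^2 + 1600 = 0. So γ is a root of x^4 - 428x^2 + 1600. This polynomial is irreducible over Q: it has no rational root (each ±√127 ± √87 is irrational), and any factorization into two quadratics over Q would force √(11049) ∈ Q (pairing opposite roots) or √127, √87 ∈ Q (other pairings), all impossible. Hence [Q(γ):Q] = 4 = [Q(√127, √87):Q], so Q(γ) = Q(√127, √87).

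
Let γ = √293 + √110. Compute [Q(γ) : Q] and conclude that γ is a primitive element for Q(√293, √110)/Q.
[Q(γ) : Q] = 4 (equivalently, Q(γ) = Q(√293, √110))

Obviously Q(γ) ⊆ Q(√293, √110), and [Q(√293, √110):Q] = 4 (since 293, 110 are distinct squarefree integers > 1 with 32230 not a perfect square). To show equality we compute the minimal polynomial of γ. From γ = √293 + √110: γ^2 = 293 + 2√(32230) + 110 = 403 + 2√(32230), so γ^2 - 403 = 2√(32230); squaring, (γ^2 - 403)^2 = 4·32230, i.e. γ^4 - 806γ^2 + 162409 - 128920 = 0, i.e. γ^4 - 806γ^2 + 33489 = 0. So γ is a root of x^4 - 806x^2 + 33489. This polynomial is irreducible over Q: it has no rational root (each ±√293 ± √110 is irrational), and any factorization into two quadratics over Q would force √(32230) ∈ Q (pairing opposite roots) or √293, √110 ∈ Q (other pairings), all impossible. Hence [Q(γ):Q] = 4 = [Q(√293, √110):Q], so Q(γ) = Q(√293, √110).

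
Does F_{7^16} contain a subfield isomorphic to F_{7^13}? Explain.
No: F_{7^13} is not a subfield of F_{7^16}

F_{p^m} embeds in F_{p^n} iff m | n. Here 13 ∤ 16 (since 16 = 1·13 + 3 with remainder 3 ≠ 0), so F_{7^13} is not a subfield of F_{7^16}. Equivalently: if it were, the tower law would give 13 = [F_{7^13}:F_7] dividing [F_{7^16}:F_7] = 16, contradiction.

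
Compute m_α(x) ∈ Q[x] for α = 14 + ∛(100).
m_α(x) = x^3 - 42x^2 + 588x - 2844

Set β = α - 14 = ∛(100), so β^3 = 100. Then (α - 14)^3 - 100 = 0, i.e. α is a root of g(x) = (x - 14)^3 - 100 = x^3 - 42x^2 + 588x - 2844. Since g(x) = h(x - 14) where h(x) = x^3 - 100, and h is irreducible over Q (because 100 is not a perfect cube, so h has no rational root, and a monic cubic with no rational root is irreducible), g is also irreducible (irreducibility is preserved under the substitution x → x - 14). Hence m_α(x) = x^3 - 42x^2 + 588x - 2844.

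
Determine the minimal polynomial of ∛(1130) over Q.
m_α(x) = x^3 - 1130

α satisfies α^3 = 1130, so x^3 - 1130 annihilates α. By the rational root test, a rational root p/q (in lowest terms) of x^3 - 1130 would satisfy p^3 = 1130 q^3, forcing q = 1 and p^3 = 1130; but 1130 is not a perfect cube, contradiction. A monic cubic over Q with no rational root is irreducible (any nontrivial factorization would include a linear factor). Hence x^3 - 1130 is the minimal polynomial of α, and in particular [Q(α):Q] = 3.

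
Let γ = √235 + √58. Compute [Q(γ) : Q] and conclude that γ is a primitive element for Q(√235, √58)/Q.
[Q(γ) : Q] = 4 (equivalently, Q(γ) = Q(√235, √58))

Obviously Q(γ) ⊆ Q(√235, √58), and [Q(√235, √58):Q] = 4 (since 235, 58 are distinct squarefree integers > 1 with 13630 not a perfect square). To show equality we compute the minimal polynomial of γ. From γ = √235 + √58: γ^2 = 235 + 2√(13630) + 58 = 293 + 2√(13630), so γ^2 - 293 = 2√(13630); squaring, (γ^2 - 293)^2 = 4·13630, i.e. γ^4 - 586γ^2 + 85849 - 54520 = 0, i.e. γ^4 - 586γ^2 + 31329 = 0. So γ is a root of x^4 - 586x^2 + 31329. This polynomial is irreducible over Q: it has no rational root (each ±√235 ± √58 is irrational), and any factorization into two quadratics over Q would force √(13630) ∈ Q (pairing opposite roots) or √235, √58 ∈ Q (other pairings), all impossible. Hence [Q(γ):Q] = 4 = [Q(√235, √58):Q], so Q(γ) = Q(√235, √58).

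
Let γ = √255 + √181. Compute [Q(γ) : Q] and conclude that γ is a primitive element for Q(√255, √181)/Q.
[Q(γ) : Q] = 4 (equivalently, Q(γ) = Q(√255, √181))

Obviously Q(γ) ⊆ Q(√255, √181), and [Q(√255, √181):Q] = 4 (since 255, 181 are distinct squarefree integers > 1 with 46155 not a perfect square). To show equality we compute the minimal polynomial of γ. From γ = √255 + √181: γ^2 = 255 + 2√(46155) + 181 = 436 + 2√(46155), so γ^2 - 436 = 2√(46155); squaring, (γ^2 - 436)^2 = 4·46155, i.e. γ^4 - 872γ^2 + 190096 - 184620 = 0, i.e. γ^4 - 872γ^2 + 5476 = 0. So γ is a root of x^4 - 872x^2 + 5476. This polynomial is irreducible over Q: it has no rational root (each ±√255 ± √181 is irrational), and any factorization into two quadratics over Q would force √(46155) ∈ Q (pairing opposite roots) or √255, √181 ∈ Q (other pairings), all impossible. Hence [Q(γ):Q] = 4 = [Q(√255, √181):Q], so Q(γ) = Q(√255, √181).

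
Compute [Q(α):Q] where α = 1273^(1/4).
[Q(α):Q] = 4

α is a root of x^4 - 1273. By Eisenstein's criterion at the prime p = 19 (which divides the constant term 1273 but p^2 = 361 does not, since 1273 is squarefree), x^4 - 1273 is irreducible over Q. Hence [Q(α):Q] = 4.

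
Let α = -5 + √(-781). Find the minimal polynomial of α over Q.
m_α(x) = x^2 + 10x + 806

From α + 5 = √(-781), squaring gives (α + 5)^2 = -781, i.e. α^2 + 10α + 25 = -781, so α^2 + 10α + 806 = 0. The discriminant of x^2 + 10x + 806 is (10)^2 - 4·(806) = 100 - 3224 = -3124, and 4·(-781) is not a perfect square in Q since -781 is squarefree and ≠ 1. Hence x^2 + 10x + 806 is irreducible over Q and is the minimal polynomial of α.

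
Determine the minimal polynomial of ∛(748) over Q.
m_α(x) = x^3 - 748

α satisfies α^3 = 748, so x^3 - 748 annihilates α. By the rational root test, a rational root p/q (in lowest terms) of x^3 - 748 would satisfy p^3 = 748 q^3, forcing q = 1 and p^3 = 748; but 748 is not a perfect cube, contradiction. A monic cubic over Q with no rational root is irreducible (any nontrivial factorization would include a linear factor). Hence x^3 - 748 is the minimal polynomial of α, and in particular [Q(α):Q] = 3.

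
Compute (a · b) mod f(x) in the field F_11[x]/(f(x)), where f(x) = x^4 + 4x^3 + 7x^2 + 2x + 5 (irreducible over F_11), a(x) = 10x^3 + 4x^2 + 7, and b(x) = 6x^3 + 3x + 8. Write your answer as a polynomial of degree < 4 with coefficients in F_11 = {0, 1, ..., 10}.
a · b ≡ 4x^3 + 3x^2 + 10x + 7 (mod f(x))

Multiply in F_11[x]: a(x)·b(x) = (10x^3 + 4x^2 + 7)·(6x^3 + 3x + 8) = 5x^6 + 2x^5 + 8x^4 + 2x^3 + 10x^2 + 10x + 1. This has degree ≥ 4, so divide by f(x) over F_11: 5x^6 + 2x^5 + 8x^4 + 2x^3 + 10x^2 + 10x + 1 = (5x^2 + 4x + 1)·(x^4 + 4x^3 + 7x^2 + 2x + 5) + (4x^3 + 3x^2 + 10x + 7). Hence a·b ≡ 4x^3 + 3x^2 + 10x + 7 (mod f). (F_11[x]/(f) is a field with 11^4 = 14641 elements since f is irreducible of degree 4.)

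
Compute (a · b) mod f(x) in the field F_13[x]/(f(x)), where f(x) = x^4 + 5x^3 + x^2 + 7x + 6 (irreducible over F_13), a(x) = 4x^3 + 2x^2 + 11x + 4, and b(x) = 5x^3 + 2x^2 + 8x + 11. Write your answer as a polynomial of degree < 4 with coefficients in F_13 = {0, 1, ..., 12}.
a · b ≡ 5x^3 + 8x + 5 (mod f(x))

Multiply in F_13[x]: a(x)·b(x) = (4x^3 + 2x^2 + 11x + 4)·(5x^3 + 2x^2 + 8x + 11) = 7x^6 + 5x^5 + 11x^3 + x^2 + 10x + 5. This has degree ≥ 4, so divide by f(x) over F_13: 7x^6 + 5x^5 + 11x^3 + x^2 + 10x + 5 = (7x^2 + 9x)·(x^4 + 5x^3 + x^2 + 7x + 6) + (5x^3 + 8x + 5). Hence a·b ≡ 5x^3 + 8x + 5 (mod f). (F_13[x]/(f) is a field with 13^4 = 28561 elements since f is irreducible of degree 4.)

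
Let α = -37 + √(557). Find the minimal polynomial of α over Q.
m_α(x) = x^2 + 74x + 812

From α + 37 = √(557), squaring gives (α + 37)^2 = 557, i.e. α^2 + 74α + 1369 = 557, so α^2 + 74α + 812 = 0. The discriminant of x^2 + 74x + 812 is (74)^2 - 4·(812) = 5476 - 3248 = 2228, and 4·(557) is not a perfect square in Q since 557 is squarefree and ≠ 1. Hence x^2 + 74x + 812 is irreducible over Q and is the minimal polynomial of α.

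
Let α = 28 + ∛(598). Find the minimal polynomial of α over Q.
m_α(x) = x^3 - 84x^2 + 2352x - 22550

Set β = α - 28 = ∛(598), so β^3 = 598. Then (α - 28)^3 - 598 = 0, i.e. α is a root of g(x) = (x - 28)^3 - 598 = x^3 - 84x^2 + 2352x - 22550. Since g(x) = h(x - 28) where h(x) = x^3 - 598, and h is irreducible over Q (because 598 is not a perfect cube, so h has no rational root, and a monic cubic with no rational root is irreducible), g is also irreducible (irreducibility is preserved under the substitution x → x - 28). Hence m_α(x) = x^3 - 84x^2 + 2352x - 22550.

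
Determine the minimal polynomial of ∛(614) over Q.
m_α(x) = x^3 - 614

α satisfies α^3 = 614, so x^3 - 614 annihilates α. By the rational root test, a rational root p/q (in lowest terms) of x^3 - 614 would satisfy p^3 = 614 q^3, forcing q = 1 and p^3 = 614; but 614 is not a perfect cube, contradiction. A monic cubic over Q with no rational root is irreducible (any nontrivial factorization would include a linear factor). Hence x^3 - 614 is the minimal polynomial of α, and in particular [Q(α):Q] = 3.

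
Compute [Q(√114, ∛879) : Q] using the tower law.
[Q(√114, ∛879) : Q] = 6

Let L = Q(√114, ∛879). Since Q(√114) ⊂ L and [Q(√114):Q] = 2, the tower law gives 2 | [L:Q]. Likewise Q(∛879) ⊂ L with [Q(∛879):Q] = 3 (because 879 is not a perfect cube), so 3 | [L:Q]. As gcd(2,3) = 1, [L:Q] is divisible by 6. Conversely L is generated over Q by √114 and ∛879, so [L:Q] ≤ 2·3 = 6. Therefore [Q(√114, ∛879) : Q] = 6.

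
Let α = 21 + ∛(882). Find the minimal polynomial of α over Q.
m_α(x) = x^3 - 63x^2 + 1323x - 10143

Set β = α - 21 = ∛(882), so β^3 = 882. Then (α - 21)^3 - 882 = 0, i.e. α is a root of g(x) = (x - 21)^3 - 882 = x^3 - 63x^2 + 1323x - 10143. Since g(x) = h(x - 21) where h(x) = x^3 - 882, and h is irreducible over Q (because 882 is not a perfect cube, so h has no rational root, and a monic cubic with no rational root is irreducible), g is also irreducible (irreducibility is preserved under the substitution x → x - 21). Hence m_α(x) = x^3 - 63x^2 + 1323x - 10143.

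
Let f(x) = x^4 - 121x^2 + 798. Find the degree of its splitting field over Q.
[K : Q] = 4

Solving the quadratic in x^2: x^2 = (121 ± √(121^2 - 4·798))/2 = (121 ± √11449)/2 = (121 ± 107)/2, giving x^2 = 7 or x^2 = 114. So f(x) = (x^2 - 7)(x^2 - 114) and the roots of f are ±√7, ±√114. Hence the splitting field is K = Q(√7, √114). Since 7 and 114 are distinct squarefree integers > 1, their product 798 is not a perfect square, so √114 ∉ Q(√7). By the tower law [K:Q] = [Q(√7,√114):Q(√7)] · [Q(√7):Q] = 2 · 2 = 4.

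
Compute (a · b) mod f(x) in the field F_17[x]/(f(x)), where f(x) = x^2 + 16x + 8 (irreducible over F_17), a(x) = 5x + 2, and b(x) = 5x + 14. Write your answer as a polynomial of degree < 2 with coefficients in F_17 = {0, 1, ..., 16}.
a · b ≡ 3x + 15 (mod f(x))

Multiply in F_17[x]: a(x)·b(x) = (5x + 2)·(5x + 14) = 8x^2 + 12x + 11. This has degree ≥ 2, so divide by f(x) over F_17: 8x^2 + 12x + 11 = (8)·(x^2 + 16x + 8) + (3x + 15). Hence a·b ≡ 3x + 15 (mod f). (F_17[x]/(f) is a field with 17^2 = 289 elements since f is irreducible of degree 2.)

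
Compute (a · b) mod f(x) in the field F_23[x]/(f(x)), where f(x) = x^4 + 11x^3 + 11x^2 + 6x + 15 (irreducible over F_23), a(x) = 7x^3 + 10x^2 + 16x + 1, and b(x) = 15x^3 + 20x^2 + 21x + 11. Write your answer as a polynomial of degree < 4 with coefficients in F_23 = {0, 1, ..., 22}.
a · b ≡ 8x^3 + 10x^2 + 16x + 11 (mod f(x))

Multiply in F_23[x]: a(x)·b(x) = (7x^3 + 10x^2 + 16x + 1)·(15x^3 + 20x^2 + 21x + 11) = 13x^6 + 14x^5 + 12x^4 + x^3 + 6x^2 + 13x + 11. This has degree ≥ 4, so divide by f(x) over F_23: 13x^6 + 14x^5 + 12x^4 + x^3 + 6x^2 + 13x + 11 = (13x^2 + 9x)·(x^4 + 11x^3 + 11x^2 + 6x + 15) + (8x^3 + 10x^2 + 16x + 11). Hence a·b ≡ 8x^3 + 10x^2 + 16x + 11 (mod f). (F_23[x]/(f) is a field with 23^4 = 279841 elements since f is irreducible of degree 4.)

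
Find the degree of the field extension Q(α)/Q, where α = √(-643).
[Q(α):Q] = 2

[Q(α):Q] equals the degree of the minimal polynomial of α. Here α^2 = -643 and x^2 + 643 is irreducible (d = -643 is squarefree, ≠ 1, hence not a square), so deg(m_α) = 2. Thus [Q(α):Q] = 2.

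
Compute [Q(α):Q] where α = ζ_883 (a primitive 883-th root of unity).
[Q(α):Q] = 882

The minimal polynomial of ζ_883 over Q is the 883-th cyclotomic polynomial Φ_883(x), which is irreducible over Q and has degree φ(883) = 882. Hence [Q(α):Q] = φ(883) = 882.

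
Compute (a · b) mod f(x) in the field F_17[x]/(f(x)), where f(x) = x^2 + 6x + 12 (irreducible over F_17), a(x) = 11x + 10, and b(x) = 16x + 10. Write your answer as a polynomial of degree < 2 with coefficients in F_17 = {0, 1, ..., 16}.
a · b ≡ 13x + 11 (mod f(x))

Multiply in F_17[x]: a(x)·b(x) = (11x + 10)·(16x + 10) = 6x^2 + 15x + 15. This has degree ≥ 2, so divide by f(x) over F_17: 6x^2 + 15x + 15 = (6)·(x^2 + 6x + 12) + (13x + 11). Hence a·b ≡ 13x + 11 (mod f). (F_17[x]/(f) is a field with 17^2 = 289 elements since f is irreducible of degree 2.)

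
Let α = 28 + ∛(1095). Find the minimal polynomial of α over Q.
m_α(x) = x^3 - 84x^2 + 2352x - 23047

Set β = α - 28 = ∛(1095), so β^3 = 1095. Then (α - 28)^3 - 1095 = 0, i.e. α is a root of g(x) = (x - 28)^3 - 1095 = x^3 - 84x^2 + 2352x - 23047. Since g(x) = h(x - 28) where h(x) = x^3 - 1095, and h is irreducible over Q (because 1095 is not a perfect cube, so h has no rational root, and a monic cubic with no rational root is irreducible), g is also irreducible (irreducibility is preserved under the substitution x → x - 28). Hence m_α(x) = x^3 - 84x^2 + 2352x - 23047.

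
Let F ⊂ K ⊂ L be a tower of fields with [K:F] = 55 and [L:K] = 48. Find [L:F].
[L:F] = 2640

The tower law says that for any tower of field extensions F ⊂ K ⊂ L with finite degrees, [L:F] = [L:K] · [K:F]. Here this gives [L:F] = 48 · 55 = 2640.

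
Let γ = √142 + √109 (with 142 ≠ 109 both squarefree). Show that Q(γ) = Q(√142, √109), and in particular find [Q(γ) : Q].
[Q(γ) : Q] = 4 (equivalently, Q(γ) = Q(√142, √109))

Obviously Q(γ) ⊆ Q(√142, √109), and [Q(√142, √109):Q] = 4 (since 142, 109 are distinct squarefree integers > 1 with 15478 not a perfect square). To show equality we compute the minimal polynomial of γ. From γ = √142 + √109: γ^2 = 142 + 2√(15478) + 109 = 251 + 2√(15478), so γ^2 - 251 = 2√(15478); squaring, (γ^2 - 251)^2 = 4·15478, i.e. γ^4 - 502γ^2 + 63001 - 61912 = 0, i.e. γ^4 - 502γ^2 + 1089 = 0. So γ is a root of x^4 - 502x^2 + 1089. This polynomial is irreducible over Q: it has no rational root (each ±√142 ± √109 is irrational), and any factorization into two quadratics over Q would force √(15478) ∈ Q (pairing opposite roots) or √142, √109 ∈ Q (other pairings), all impossible. Hence [Q(γ):Q] = 4 = [Q(√142, √109):Q], so Q(γ) = Q(√142, √109).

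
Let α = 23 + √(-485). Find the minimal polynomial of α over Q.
m_α(x) = x^2 - 46x + 1014

From α - 23 = √(-485), squaring gives (α - 23)^2 = -485, i.e. α^2 - 46α + 529 = -485, so α^2 - 46α + 1014 = 0. The discriminant of x^2 - 46x + 1014 is (-46)^2 - 4·(1014) = 2116 - 4056 = -1940, and 4·(-485) is not a perfect square in Q since -485 is squarefree and ≠ 1. Hence x^2 - 46x + 1014 is irreducible over Q and is the minimal polynomial of α.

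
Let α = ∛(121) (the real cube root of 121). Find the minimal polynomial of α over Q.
m_α(x) = x^3 - 121

α satisfies α^3 = 121, so x^3 - 121 annihilates α. By the rational root test, a rational root p/q (in lowest terms) of x^3 - 121 would satisfy p^3 = 121 q^3, forcing q = 1 and p^3 = 121; but 121 is not a perfect cube, contradiction. A monic cubic over Q with no rational root is irreducible (any nontrivial factorization would include a linear factor). Hence x^3 - 121 is the minimal polynomial of α, and in particular [Q(α):Q] = 3.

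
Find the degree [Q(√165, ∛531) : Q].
[Q(√165, ∛531) : Q] = 6

Let L = Q(√165, ∛531). Since Q(√165) ⊂ L and [Q(√165):Q] = 2, the tower law gives 2 | [L:Q]. Likewise Q(∛531) ⊂ L with [Q(∛531):Q] = 3 (because 531 is not a perfect cube), so 3 | [L:Q]. As gcd(2,3) = 1, [L:Q] is divisible by 6. Conversely L is generated over Q by √165 and ∛531, so [L:Q] ≤ 2·3 = 6. Therefore [Q(√165, ∛531) : Q] = 6.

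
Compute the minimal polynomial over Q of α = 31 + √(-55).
m_α(x) = x^2 - 62x + 1016

From α - 31 = √(-55), squaring gives (α - 31)^2 = -55, i.e. α^2 - 62α + 961 = -55, so α^2 - 62α + 1016 = 0. The discriminant of x^2 - 62x + 1016 is (-62)^2 - 4·(1016) = 3844 - 4064 = -220, and 4·(-55) is not a perfect square in Q since -55 is squarefree and ≠ 1. Hence x^2 - 62x + 1016 is irreducible over Q and is the minimal polynomial of α.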